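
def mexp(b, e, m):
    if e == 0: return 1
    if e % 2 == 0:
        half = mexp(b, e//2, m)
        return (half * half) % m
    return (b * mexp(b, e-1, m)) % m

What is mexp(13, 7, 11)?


mexp(13, 7, 11): e is odd, compute mexp(13, 6, 11)
  mexp(13, 6, 11): e is even, compute mexp(13, 3, 11)
    mexp(13, 3, 11): e is odd, compute mexp(13, 2, 11)
      mexp(13, 2, 11): e is even, compute mexp(13, 1, 11)
        mexp(13, 1, 11): e is odd, compute mexp(13, 0, 11)
          mexp(13, 0, 11) = 1
        (13 * 1) % 11 = 2
      half=2, (2*2) % 11 = 4
    (13 * 4) % 11 = 8
  half=8, (8*8) % 11 = 9
(13 * 9) % 11 = 7

7


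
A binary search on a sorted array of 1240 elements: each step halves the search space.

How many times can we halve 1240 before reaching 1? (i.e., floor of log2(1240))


1240 / 2 = 620
620 / 2 = 310
310 / 2 = 155
155 / 2 = 77
77 / 2 = 38
38 / 2 = 19
19 / 2 = 9
9 / 2 = 4
4 / 2 = 2
2 / 2 = 1
Reached 1 after 10 halvings

10


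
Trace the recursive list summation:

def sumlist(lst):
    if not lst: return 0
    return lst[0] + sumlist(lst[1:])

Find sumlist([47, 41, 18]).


sumlist([47, 41, 18]) = 47 + sumlist([41, 18])
sumlist([41, 18]) = 41 + sumlist([18])
sumlist([18]) = 18 + sumlist([])
sumlist([]) = 0  (base case)
Total: 47 + 41 + 18 + 0 = 106

106


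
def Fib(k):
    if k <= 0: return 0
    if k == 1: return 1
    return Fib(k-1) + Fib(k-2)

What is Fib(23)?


Computing Fib(23) bottom-up:
Fib(0) = 0
Fib(1) = 1
Fib(2) = Fib(1) + Fib(0) = 1 + 0 = 1
Fib(3) = Fib(2) + Fib(1) = 1 + 1 = 2
Fib(4) = Fib(3) + Fib(2) = 2 + 1 = 3
Fib(5) = Fib(4) + Fib(3) = 3 + 2 = 5
Fib(6) = Fib(5) + Fib(4) = 5 + 3 = 8
Fib(7) = Fib(6) + Fib(5) = 8 + 5 = 13
Fib(8) = Fib(7) + Fib(6) = 13 + 8 = 21
Fib(9) = Fib(8) + Fib(7) = 21 + 13 = 34
Fib(10) = Fib(9) + Fib(8) = 34 + 21 = 55
Fib(11) = Fib(10) + Fib(9) = 55 + 34 = 89
Fib(12) = Fib(11) + Fib(10) = 89 + 55 = 144
Fib(13) = Fib(12) + Fib(11) = 144 + 89 = 233
Fib(14) = Fib(13) + Fib(12) = 233 + 144 = 377
Fib(15) = Fib(14) + Fib(13) = 377 + 233 = 610
Fib(16) = Fib(15) + Fib(14) = 610 + 377 = 987
Fib(17) = Fib(16) + Fib(15) = 987 + 610 = 1597
Fib(18) = Fib(17) + Fib(16) = 1597 + 987 = 2584
Fib(19) = Fib(18) + Fib(17) = 2584 + 1597 = 4181
Fib(20) = Fib(19) + Fib(18) = 4181 + 2584 = 6765
Fib(21) = Fib(20) + Fib(19) = 6765 + 4181 = 10946
Fib(22) = Fib(21) + Fib(20) = 10946 + 6765 = 17711
Fib(23) = Fib(22) + Fib(21) = 17711 + 10946 = 28657

28657


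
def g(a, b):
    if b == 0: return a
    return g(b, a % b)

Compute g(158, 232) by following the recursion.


g(158, 232) = g(232, 158)
g(232, 158) = g(158, 74)
g(158, 74) = g(74, 10)
g(74, 10) = g(10, 4)
g(10, 4) = g(4, 2)
g(4, 2) = g(2, 0)
g(2, 0) = 2  (base case)

2


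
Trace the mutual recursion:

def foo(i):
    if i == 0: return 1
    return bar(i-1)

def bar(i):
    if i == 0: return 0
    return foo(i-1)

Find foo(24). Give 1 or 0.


foo(24) = bar(23)
bar(23) = foo(22)
foo(22) = bar(21)
bar(21) = foo(20)
foo(20) = bar(19)
bar(19) = foo(18)
foo(18) = bar(17)
bar(17) = foo(16)
foo(16) = bar(15)
bar(15) = foo(14)
foo(14) = bar(13)
bar(13) = foo(12)
foo(12) = bar(11)
bar(11) = foo(10)
foo(10) = bar(9)
bar(9) = foo(8)
foo(8) = bar(7)
bar(7) = foo(6)
foo(6) = bar(5)
bar(5) = foo(4)
foo(4) = bar(3)
bar(3) = foo(2)
foo(2) = bar(1)
bar(1) = foo(0)
foo(0) = 1  (base case)
Result: 1

1


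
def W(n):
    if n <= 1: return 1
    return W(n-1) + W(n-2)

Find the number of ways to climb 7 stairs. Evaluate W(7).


Building up from base cases:
W(0) = 1
W(1) = 1
W(2) = W(1) + W(0) = 1 + 1 = 2
W(3) = W(2) + W(1) = 2 + 1 = 3
W(4) = W(3) + W(2) = 3 + 2 = 5
W(5) = W(4) + W(3) = 5 + 3 = 8
W(6) = W(5) + W(4) = 8 + 5 = 13
W(7) = W(6) + W(5) = 13 + 8 = 21

21


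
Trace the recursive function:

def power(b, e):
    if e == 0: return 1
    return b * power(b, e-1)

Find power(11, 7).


power(11, 7)
= 11 * power(11, 6)
= 11 * 11 * power(11, 5)
= 11 * 11 * 11 * power(11, 4)
= 11 * 11 * 11 * 11 * power(11, 3)
= 11 * 11 * 11 * 11 * 11 * power(11, 2)
= 11 * 11 * 11 * 11 * 11 * 11 * power(11, 1)
= 11 * 11 * 11 * 11 * 11 * 11 * 11 * power(11, 0)
= 11 * 11 * 11 * 11 * 11 * 11 * 11 * 1
= 19487171

19487171


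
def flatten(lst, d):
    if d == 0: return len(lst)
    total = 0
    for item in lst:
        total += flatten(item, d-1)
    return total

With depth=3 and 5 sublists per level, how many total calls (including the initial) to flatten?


At depth 0 (root): 1 call
At depth 1: each of 1 parents calls flatten on 5 children = 5 calls
At depth 2: each of 5 parents calls flatten on 5 children = 25 calls
At depth 3: each of 25 parents calls flatten on 5 children = 125 calls
Total: 1 + 5 + 25 + 125 = 156

156


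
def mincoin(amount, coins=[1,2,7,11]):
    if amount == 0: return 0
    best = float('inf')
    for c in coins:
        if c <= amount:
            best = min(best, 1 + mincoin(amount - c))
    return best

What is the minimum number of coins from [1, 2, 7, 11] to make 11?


Building up with DP:
mincoin(0) = 0
mincoin(1) = min(1+mincoin(0)=1+0=1) = 1
mincoin(2) = min(1+mincoin(1)=1+1=2, 1+mincoin(0)=1+0=1) = 1
mincoin(3) = min(1+mincoin(2)=1+1=2, 1+mincoin(1)=1+1=2) = 2
mincoin(4) = min(1+mincoin(3)=1+2=3, 1+mincoin(2)=1+1=2) = 2
mincoin(5) = min(1+mincoin(4)=1+2=3, 1+mincoin(3)=1+2=3) = 3
mincoin(6) = min(1+mincoin(5)=1+3=4, 1+mincoin(4)=1+2=3) = 3
mincoin(7) = min(1+mincoin(6)=1+3=4, 1+mincoin(5)=1+3=4, 1+mincoin(0)=1+0=1) = 1
mincoin(8) = min(1+mincoin(7)=1+1=2, 1+mincoin(6)=1+3=4, 1+mincoin(1)=1+1=2) = 2
mincoin(9) = min(1+mincoin(8)=1+2=3, 1+mincoin(7)=1+1=2, 1+mincoin(2)=1+1=2) = 2
mincoin(10) = min(1+mincoin(9)=1+2=3, 1+mincoin(8)=1+2=3, 1+mincoin(3)=1+2=3) = 3
mincoin(11) = min(1+mincoin(10)=1+3=4, 1+mincoin(9)=1+2=3, 1+mincoin(4)=1+2=3, 1+mincoin(0)=1+0=1) = 1

1


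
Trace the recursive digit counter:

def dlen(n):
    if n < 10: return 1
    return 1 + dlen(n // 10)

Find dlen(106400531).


dlen(106400531) = 1 + dlen(10640053)
dlen(10640053) = 1 + dlen(1064005)
dlen(1064005) = 1 + dlen(106400)
dlen(106400) = 1 + dlen(10640)
dlen(10640) = 1 + dlen(1064)
dlen(1064) = 1 + dlen(106)
dlen(106) = 1 + dlen(10)
dlen(10) = 1 + dlen(1)
dlen(1) = 1  (base case: 1 < 10)
Unwinding: 1 + 1 + 1 + 1 + 1 + 1 + 1 + 1 + 1 = 9

9


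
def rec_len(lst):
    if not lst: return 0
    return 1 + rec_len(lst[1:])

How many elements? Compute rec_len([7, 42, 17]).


rec_len([7, 42, 17]) = 1 + rec_len([42, 17])
rec_len([42, 17]) = 1 + rec_len([17])
rec_len([17]) = 1 + rec_len([])
rec_len([]) = 0  (base case)
Unwinding: 1 + 1 + 1 + 0 = 3

3


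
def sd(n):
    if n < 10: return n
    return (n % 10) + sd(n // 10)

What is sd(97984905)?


sd(97984905) = 5 + sd(9798490)
sd(9798490) = 0 + sd(979849)
sd(979849) = 9 + sd(97984)
sd(97984) = 4 + sd(9798)
sd(9798) = 8 + sd(979)
sd(979) = 9 + sd(97)
sd(97) = 7 + sd(9)
sd(9) = 9  (base case)
Total: 5 + 0 + 9 + 4 + 8 + 9 + 7 + 9 = 51

51


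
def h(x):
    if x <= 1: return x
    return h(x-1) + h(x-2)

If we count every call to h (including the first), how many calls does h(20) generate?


Let C(n) = total calls for h(n)
C(0) = 1, C(1) = 1
C(2) = 1 + C(1) + C(0) = 1 + 1 + 1 = 3
C(3) = 1 + C(2) + C(1) = 1 + 3 + 1 = 5
C(4) = 1 + C(3) + C(2) = 1 + 5 + 3 = 9
C(5) = 1 + C(4) + C(3) = 1 + 9 + 5 = 15
C(6) = 1 + C(5) + C(4) = 1 + 15 + 9 = 25
C(7) = 1 + C(6) + C(5) = 1 + 25 + 15 = 41
C(8) = 1 + C(7) + C(6) = 1 + 41 + 25 = 67
C(9) = 1 + C(8) + C(7) = 1 + 67 + 41 = 109
C(10) = 1 + C(9) + C(8) = 1 + 109 + 67 = 177
C(11) = 1 + C(10) + C(9) = 1 + 177 + 109 = 287
C(12) = 1 + C(11) + C(10) = 1 + 287 + 177 = 465
C(13) = 1 + C(12) + C(11) = 1 + 465 + 287 = 753
C(14) = 1 + C(13) + C(12) = 1 + 753 + 465 = 1219
C(15) = 1 + C(14) + C(13) = 1 + 1219 + 753 = 1973
C(16) = 1 + C(15) + C(14) = 1 + 1973 + 1219 = 3193
C(17) = 1 + C(16) + C(15) = 1 + 3193 + 1973 = 5167
C(18) = 1 + C(17) + C(16) = 1 + 5167 + 3193 = 8361
C(19) = 1 + C(18) + C(17) = 1 + 8361 + 5167 = 13529
C(20) = 1 + C(19) + C(18) = 1 + 13529 + 8361 = 21891

21891


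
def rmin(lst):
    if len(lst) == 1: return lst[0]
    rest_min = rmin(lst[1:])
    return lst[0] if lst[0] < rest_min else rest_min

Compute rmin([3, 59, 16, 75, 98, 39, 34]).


rmin([3, 59, 16, 75, 98, 39, 34]): compare 3 with rmin([59, 16, 75, 98, 39, 34])
rmin([59, 16, 75, 98, 39, 34]): compare 59 with rmin([16, 75, 98, 39, 34])
rmin([16, 75, 98, 39, 34]): compare 16 with rmin([75, 98, 39, 34])
rmin([75, 98, 39, 34]): compare 75 with rmin([98, 39, 34])
rmin([98, 39, 34]): compare 98 with rmin([39, 34])
rmin([39, 34]): compare 39 with rmin([34])
rmin([34]) = 34  (base case)
Compare 39 with 34 -> 34
Compare 98 with 34 -> 34
Compare 75 with 34 -> 34
Compare 16 with 34 -> 16
Compare 59 with 16 -> 16
Compare 3 with 16 -> 3

3


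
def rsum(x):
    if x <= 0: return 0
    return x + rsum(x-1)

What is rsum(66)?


rsum(66)
= 66 + 65 + 64 + 63 + 62 + 61 + 60 + 59 + 58 + 57 + 56 + 55 + 54 + 53 + 52 + 51 + 50 + 49 + 48 + 47 + 46 + 45 + 44 + 43 + 42 + 41 + 40 + 39 + 38 + 37 + 36 + 35 + 34 + 33 + 32 + 31 + 30 + 29 + 28 + 27 + 26 + 25 + 24 + 23 + 22 + 21 + 20 + 19 + 18 + 17 + 16 + 15 + 14 + 13 + 12 + 11 + 10 + 9 + 8 + 7 + 6 + 5 + 4 + 3 + 2 + 1 + rsum(0)
= 66 + 65 + 64 + 63 + 62 + 61 + 60 + 59 + 58 + 57 + 56 + 55 + 54 + 53 + 52 + 51 + 50 + 49 + 48 + 47 + 46 + 45 + 44 + 43 + 42 + 41 + 40 + 39 + 38 + 37 + 36 + 35 + 34 + 33 + 32 + 31 + 30 + 29 + 28 + 27 + 26 + 25 + 24 + 23 + 22 + 21 + 20 + 19 + 18 + 17 + 16 + 15 + 14 + 13 + 12 + 11 + 10 + 9 + 8 + 7 + 6 + 5 + 4 + 3 + 2 + 1 + 0
= 2211

2211


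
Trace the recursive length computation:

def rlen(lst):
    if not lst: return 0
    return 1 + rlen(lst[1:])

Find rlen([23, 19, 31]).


rlen([23, 19, 31]) = 1 + rlen([19, 31])
rlen([19, 31]) = 1 + rlen([31])
rlen([31]) = 1 + rlen([])
rlen([]) = 0  (base case)
Unwinding: 1 + 1 + 1 + 0 = 3

3


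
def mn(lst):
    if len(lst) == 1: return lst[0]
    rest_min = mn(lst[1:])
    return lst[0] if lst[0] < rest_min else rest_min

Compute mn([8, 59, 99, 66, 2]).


mn([8, 59, 99, 66, 2]): compare 8 with mn([59, 99, 66, 2])
mn([59, 99, 66, 2]): compare 59 with mn([99, 66, 2])
mn([99, 66, 2]): compare 99 with mn([66, 2])
mn([66, 2]): compare 66 with mn([2])
mn([2]) = 2  (base case)
Compare 66 with 2 -> 2
Compare 99 with 2 -> 2
Compare 59 with 2 -> 2
Compare 8 with 2 -> 2

2


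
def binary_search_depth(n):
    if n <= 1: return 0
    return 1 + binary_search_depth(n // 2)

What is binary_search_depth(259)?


259 / 2 = 129
129 / 2 = 64
64 / 2 = 32
32 / 2 = 16
16 / 2 = 8
8 / 2 = 4
4 / 2 = 2
2 / 2 = 1
Reached 1 after 8 halvings

8


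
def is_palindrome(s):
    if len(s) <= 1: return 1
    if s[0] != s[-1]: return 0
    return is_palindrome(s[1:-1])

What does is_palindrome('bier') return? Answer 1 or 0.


is_palindrome('bier'): s[0]='b' != s[-1]='r' -> return 0
Result: 0 (not a palindrome)

0


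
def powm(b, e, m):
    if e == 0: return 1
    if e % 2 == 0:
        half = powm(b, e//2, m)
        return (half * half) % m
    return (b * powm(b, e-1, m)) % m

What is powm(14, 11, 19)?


powm(14, 11, 19): e is odd, compute powm(14, 10, 19)
  powm(14, 10, 19): e is even, compute powm(14, 5, 19)
    powm(14, 5, 19): e is odd, compute powm(14, 4, 19)
      powm(14, 4, 19): e is even, compute powm(14, 2, 19)
        powm(14, 2, 19): e is even, compute powm(14, 1, 19)
          powm(14, 1, 19): e is odd, compute powm(14, 0, 19)
          powm(14, 0, 19) = 1
          (14 * 1) % 19 = 14
        half=14, (14*14) % 19 = 6
      half=6, (6*6) % 19 = 17
    (14 * 17) % 19 = 10
  half=10, (10*10) % 19 = 5
(14 * 5) % 19 = 13

13


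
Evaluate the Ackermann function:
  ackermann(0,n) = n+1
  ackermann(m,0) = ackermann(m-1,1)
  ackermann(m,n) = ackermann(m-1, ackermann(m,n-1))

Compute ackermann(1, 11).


ackermann(1, 11) = ackermann(0, ackermann(1, 10))
  ackermann(1, 10) = ackermann(0, ackermann(1, 9))
    ackermann(1, 9) = ackermann(0, ackermann(1, 8))
      ackermann(1, 8) = ackermann(0, ackermann(1, 7))
        ackermann(1, 7) = ackermann(0, ackermann(1, 6))
          ackermann(1, 6) = ackermann(0, ackermann(1, 5))
          ackermann(1, 5) = ackermann(0, ackermann(1, 4))
          ackermann(1, 4) = ackermann(0, ackermann(1, 3))
          ackermann(1, 3) = ackermann(0, ackermann(1, 2))
          ackermann(1, 2) = ackermann(0, ackermann(1, 1))
          ackermann(1, 1) = ackermann(0, ackermann(1, 0))
          ackermann(1, 0) = ackermann(0, 1)
          ackermann(0, 1) = 2
            = ackermann(0, 2)
          ackermann(0, 2) = 3
            = ackermann(0, 3)
          ackermann(0, 3) = 4
            = ackermann(0, 4)
          ackermann(0, 4) = 5
            = ackermann(0, 5)
          ackermann(0, 5) = 6
            = ackermann(0, 6)
          ackermann(0, 6) = 7
            = ackermann(0, 7)
          ackermann(0, 7) = 8
... (trace truncated)
Result: ackermann(1, 11) = 13

13


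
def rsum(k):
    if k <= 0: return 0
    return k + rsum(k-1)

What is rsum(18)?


rsum(18)
= 18 + 17 + 16 + 15 + 14 + 13 + 12 + 11 + 10 + 9 + 8 + 7 + 6 + 5 + 4 + 3 + 2 + 1 + rsum(0)
= 18 + 17 + 16 + 15 + 14 + 13 + 12 + 11 + 10 + 9 + 8 + 7 + 6 + 5 + 4 + 3 + 2 + 1 + 0
= 171

171


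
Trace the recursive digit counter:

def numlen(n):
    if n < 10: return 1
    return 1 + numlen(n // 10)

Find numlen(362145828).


numlen(362145828) = 1 + numlen(36214582)
numlen(36214582) = 1 + numlen(3621458)
numlen(3621458) = 1 + numlen(362145)
numlen(362145) = 1 + numlen(36214)
numlen(36214) = 1 + numlen(3621)
numlen(3621) = 1 + numlen(362)
numlen(362) = 1 + numlen(36)
numlen(36) = 1 + numlen(3)
numlen(3) = 1  (base case: 3 < 10)
Unwinding: 1 + 1 + 1 + 1 + 1 + 1 + 1 + 1 + 1 = 9

9


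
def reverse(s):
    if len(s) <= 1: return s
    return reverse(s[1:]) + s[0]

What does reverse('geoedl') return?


reverse('geoedl') = reverse('eoedl') + 'g'
reverse('eoedl') = reverse('oedl') + 'e'
reverse('oedl') = reverse('edl') + 'o'
reverse('edl') = reverse('dl') + 'e'
reverse('dl') = reverse('l') + 'd'
reverse('l') = 'l'  (base case)
Concatenating: 'l' + 'd' + 'e' + 'o' + 'e' + 'g' = 'ldeoeg'

ldeoeg


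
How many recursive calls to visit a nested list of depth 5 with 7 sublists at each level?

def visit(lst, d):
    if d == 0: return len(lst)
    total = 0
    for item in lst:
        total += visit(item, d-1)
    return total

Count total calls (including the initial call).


At depth 0 (root): 1 call
At depth 1: each of 1 parents calls visit on 7 children = 7 calls
At depth 2: each of 7 parents calls visit on 7 children = 49 calls
At depth 3: each of 49 parents calls visit on 7 children = 343 calls
At depth 4: each of 343 parents calls visit on 7 children = 2401 calls
At depth 5: each of 2401 parents calls visit on 7 children = 16807 calls
Total: 1 + 7 + 49 + 343 + 2401 + 16807 = 19608

19608


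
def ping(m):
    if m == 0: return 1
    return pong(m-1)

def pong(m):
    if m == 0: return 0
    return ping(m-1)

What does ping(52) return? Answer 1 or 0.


ping(52) = pong(51)
pong(51) = ping(50)
ping(50) = pong(49)
pong(49) = ping(48)
ping(48) = pong(47)
pong(47) = ping(46)
ping(46) = pong(45)
pong(45) = ping(44)
ping(44) = pong(43)
pong(43) = ping(42)
ping(42) = pong(41)
pong(41) = ping(40)
ping(40) = pong(39)
pong(39) = ping(38)
ping(38) = pong(37)
pong(37) = ping(36)
ping(36) = pong(35)
pong(35) = ping(34)
ping(34) = pong(33)
pong(33) = ping(32)
ping(32) = pong(31)
pong(31) = ping(30)
ping(30) = pong(29)
pong(29) = ping(28)
ping(28) = pong(27)
pong(27) = ping(26)
ping(26) = pong(25)
pong(25) = ping(24)
ping(24) = pong(23)
pong(23) = ping(22)
ping(22) = pong(21)
pong(21) = ping(20)
ping(20) = pong(19)
pong(19) = ping(18)
ping(18) = pong(17)
pong(17) = ping(16)
ping(16) = pong(15)
pong(15) = ping(14)
ping(14) = pong(13)
pong(13) = ping(12)
ping(12) = pong(11)
pong(11) = ping(10)
ping(10) = pong(9)
pong(9) = ping(8)
ping(8) = pong(7)
pong(7) = ping(6)
ping(6) = pong(5)
pong(5) = ping(4)
ping(4) = pong(3)
pong(3) = ping(2)
ping(2) = pong(1)
pong(1) = ping(0)
ping(0) = 1  (base case)
Result: 1

1


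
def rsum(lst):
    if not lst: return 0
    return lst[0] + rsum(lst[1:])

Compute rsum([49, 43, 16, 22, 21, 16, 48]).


rsum([49, 43, 16, 22, 21, 16, 48]) = 49 + rsum([43, 16, 22, 21, 16, 48])
rsum([43, 16, 22, 21, 16, 48]) = 43 + rsum([16, 22, 21, 16, 48])
rsum([16, 22, 21, 16, 48]) = 16 + rsum([22, 21, 16, 48])
rsum([22, 21, 16, 48]) = 22 + rsum([21, 16, 48])
rsum([21, 16, 48]) = 21 + rsum([16, 48])
rsum([16, 48]) = 16 + rsum([48])
rsum([48]) = 48 + rsum([])
rsum([]) = 0  (base case)
Total: 49 + 43 + 16 + 22 + 21 + 16 + 48 + 0 = 215

215


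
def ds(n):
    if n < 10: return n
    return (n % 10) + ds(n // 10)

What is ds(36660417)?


ds(36660417) = 7 + ds(3666041)
ds(3666041) = 1 + ds(366604)
ds(366604) = 4 + ds(36660)
ds(36660) = 0 + ds(3666)
ds(3666) = 6 + ds(366)
ds(366) = 6 + ds(36)
ds(36) = 6 + ds(3)
ds(3) = 3  (base case)
Total: 7 + 1 + 4 + 0 + 6 + 6 + 6 + 3 = 33

33


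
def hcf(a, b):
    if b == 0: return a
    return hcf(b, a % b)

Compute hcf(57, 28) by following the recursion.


hcf(57, 28) = hcf(28, 1)
hcf(28, 1) = hcf(1, 0)
hcf(1, 0) = 1  (base case)

1


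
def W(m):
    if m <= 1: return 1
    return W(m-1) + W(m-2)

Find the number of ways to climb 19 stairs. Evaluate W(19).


Building up from base cases:
W(0) = 1
W(1) = 1
W(2) = W(1) + W(0) = 1 + 1 = 2
W(3) = W(2) + W(1) = 2 + 1 = 3
W(4) = W(3) + W(2) = 3 + 2 = 5
W(5) = W(4) + W(3) = 5 + 3 = 8
W(6) = W(5) + W(4) = 8 + 5 = 13
W(7) = W(6) + W(5) = 13 + 8 = 21
W(8) = W(7) + W(6) = 21 + 13 = 34
W(9) = W(8) + W(7) = 34 + 21 = 55
W(10) = W(9) + W(8) = 55 + 34 = 89
W(11) = W(10) + W(9) = 89 + 55 = 144
W(12) = W(11) + W(10) = 144 + 89 = 233
W(13) = W(12) + W(11) = 233 + 144 = 377
W(14) = W(13) + W(12) = 377 + 233 = 610
W(15) = W(14) + W(13) = 610 + 377 = 987
W(16) = W(15) + W(14) = 987 + 610 = 1597
W(17) = W(16) + W(15) = 1597 + 987 = 2584
W(18) = W(17) + W(16) = 2584 + 1597 = 4181
W(19) = W(18) + W(17) = 4181 + 2584 = 6765

6765


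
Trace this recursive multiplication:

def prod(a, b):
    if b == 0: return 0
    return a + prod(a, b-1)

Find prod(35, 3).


prod(35, 3) = 35 + prod(35, 2)
prod(35, 2) = 35 + prod(35, 1)
prod(35, 1) = 35 + prod(35, 0)
prod(35, 0) = 0  (base case)
Total: 35 + 35 + 35 + 0 = 105

105


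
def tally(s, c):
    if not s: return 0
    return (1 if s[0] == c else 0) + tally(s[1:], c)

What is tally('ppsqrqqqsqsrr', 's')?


s[0]='p' != 's' -> 0
s[0]='p' != 's' -> 0
s[0]='s' == 's' -> 1
s[0]='q' != 's' -> 0
s[0]='r' != 's' -> 0
s[0]='q' != 's' -> 0
s[0]='q' != 's' -> 0
s[0]='q' != 's' -> 0
s[0]='s' == 's' -> 1
s[0]='q' != 's' -> 0
s[0]='s' == 's' -> 1
s[0]='r' != 's' -> 0
s[0]='r' != 's' -> 0
Sum: 0 + 0 + 1 + 0 + 0 + 0 + 0 + 0 + 1 + 0 + 1 + 0 + 0 = 3

3


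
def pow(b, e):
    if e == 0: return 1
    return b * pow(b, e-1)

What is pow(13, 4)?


pow(13, 4)
= 13 * pow(13, 3)
= 13 * 13 * pow(13, 2)
= 13 * 13 * 13 * pow(13, 1)
= 13 * 13 * 13 * 13 * pow(13, 0)
= 13 * 13 * 13 * 13 * 1
= 28561

28561


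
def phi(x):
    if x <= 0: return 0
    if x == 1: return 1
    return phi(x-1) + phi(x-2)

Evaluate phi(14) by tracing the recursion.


Computing phi(14) bottom-up:
phi(0) = 0
phi(1) = 1
phi(2) = phi(1) + phi(0) = 1 + 0 = 1
phi(3) = phi(2) + phi(1) = 1 + 1 = 2
phi(4) = phi(3) + phi(2) = 2 + 1 = 3
phi(5) = phi(4) + phi(3) = 3 + 2 = 5
phi(6) = phi(5) + phi(4) = 5 + 3 = 8
phi(7) = phi(6) + phi(5) = 8 + 5 = 13
phi(8) = phi(7) + phi(6) = 13 + 8 = 21
phi(9) = phi(8) + phi(7) = 21 + 13 = 34
phi(10) = phi(9) + phi(8) = 34 + 21 = 55
phi(11) = phi(10) + phi(9) = 55 + 34 = 89
phi(12) = phi(11) + phi(10) = 89 + 55 = 144
phi(13) = phi(12) + phi(11) = 144 + 89 = 233
phi(14) = phi(13) + phi(12) = 233 + 144 = 377

377


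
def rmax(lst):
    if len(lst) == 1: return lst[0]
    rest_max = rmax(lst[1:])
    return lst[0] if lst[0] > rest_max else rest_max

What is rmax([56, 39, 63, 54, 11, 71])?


rmax([56, 39, 63, 54, 11, 71]): compare 56 with rmax([39, 63, 54, 11, 71])
rmax([39, 63, 54, 11, 71]): compare 39 with rmax([63, 54, 11, 71])
rmax([63, 54, 11, 71]): compare 63 with rmax([54, 11, 71])
rmax([54, 11, 71]): compare 54 with rmax([11, 71])
rmax([11, 71]): compare 11 with rmax([71])
rmax([71]) = 71  (base case)
Compare 11 with 71 -> 71
Compare 54 with 71 -> 71
Compare 63 with 71 -> 71
Compare 39 with 71 -> 71
Compare 56 with 71 -> 71

71


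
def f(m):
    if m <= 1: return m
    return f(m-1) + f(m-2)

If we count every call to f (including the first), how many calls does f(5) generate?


Let C(n) = total calls for f(n)
C(0) = 1, C(1) = 1
C(2) = 1 + C(1) + C(0) = 1 + 1 + 1 = 3
C(3) = 1 + C(2) + C(1) = 1 + 3 + 1 = 5
C(4) = 1 + C(3) + C(2) = 1 + 5 + 3 = 9
C(5) = 1 + C(4) + C(3) = 1 + 9 + 5 = 15

15


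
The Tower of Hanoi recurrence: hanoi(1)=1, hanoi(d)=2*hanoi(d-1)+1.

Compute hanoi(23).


hanoi(23) = 2 * hanoi(22) + 1
hanoi(22) = 2 * hanoi(21) + 1
hanoi(21) = 2 * hanoi(20) + 1
hanoi(20) = 2 * hanoi(19) + 1
hanoi(19) = 2 * hanoi(18) + 1
hanoi(18) = 2 * hanoi(17) + 1
hanoi(17) = 2 * hanoi(16) + 1
hanoi(16) = 2 * hanoi(15) + 1
hanoi(15) = 2 * hanoi(14) + 1
hanoi(14) = 2 * hanoi(13) + 1
hanoi(13) = 2 * hanoi(12) + 1
hanoi(12) = 2 * hanoi(11) + 1
hanoi(11) = 2 * hanoi(10) + 1
hanoi(10) = 2 * hanoi(9) + 1
hanoi(9) = 2 * hanoi(8) + 1
hanoi(8) = 2 * hanoi(7) + 1
hanoi(7) = 2 * hanoi(6) + 1
hanoi(6) = 2 * hanoi(5) + 1
hanoi(5) = 2 * hanoi(4) + 1
hanoi(4) = 2 * hanoi(3) + 1
hanoi(3) = 2 * hanoi(2) + 1
hanoi(2) = 2 * hanoi(1) + 1
hanoi(1) = 1  (base case)
hanoi(2) = 2 * 1 + 1 = 3
hanoi(3) = 2 * 3 + 1 = 7
hanoi(4) = 2 * 7 + 1 = 15
hanoi(5) = 2 * 15 + 1 = 31
hanoi(6) = 2 * 31 + 1 = 63
hanoi(7) = 2 * 63 + 1 = 127
hanoi(8) = 2 * 127 + 1 = 255
hanoi(9) = 2 * 255 + 1 = 511
hanoi(10) = 2 * 511 + 1 = 1023
hanoi(11) = 2 * 1023 + 1 = 2047
hanoi(12) = 2 * 2047 + 1 = 4095
hanoi(13) = 2 * 4095 + 1 = 8191
hanoi(14) = 2 * 8191 + 1 = 16383
hanoi(15) = 2 * 16383 + 1 = 32767
hanoi(16) = 2 * 32767 + 1 = 65535
hanoi(17) = 2 * 65535 + 1 = 131071
hanoi(18) = 2 * 131071 + 1 = 262143
hanoi(19) = 2 * 262143 + 1 = 524287
hanoi(20) = 2 * 524287 + 1 = 1048575
hanoi(21) = 2 * 1048575 + 1 = 2097151
hanoi(22) = 2 * 2097151 + 1 = 4194303
hanoi(23) = 2 * 4194303 + 1 = 8388607

8388607


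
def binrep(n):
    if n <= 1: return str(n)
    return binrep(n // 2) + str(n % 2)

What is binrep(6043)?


binrep(6043) = binrep(3021) + '1'
binrep(3021) = binrep(1510) + '1'
binrep(1510) = binrep(755) + '0'
binrep(755) = binrep(377) + '1'
binrep(377) = binrep(188) + '1'
binrep(188) = binrep(94) + '0'
binrep(94) = binrep(47) + '0'
binrep(47) = binrep(23) + '1'
binrep(23) = binrep(11) + '1'
binrep(11) = binrep(5) + '1'
binrep(5) = binrep(2) + '1'
binrep(2) = binrep(1) + '0'
binrep(1) = '1'  (base case)
Concatenating: '1' + '0' + '1' + '1' + '1' + '1' + '0' + '0' + '1' + '1' + '0' + '1' + '1' = '1011110011011'

1011110011011


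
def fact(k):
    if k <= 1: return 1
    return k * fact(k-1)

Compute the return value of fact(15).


fact(15)
= 15 * fact(14)
= 15 * 14 * fact(13)
= 15 * 14 * 13 * fact(12)
= 15 * 14 * 13 * 12 * fact(11)
= 15 * 14 * 13 * 12 * 11 * fact(10)
= 15 * 14 * 13 * 12 * 11 * 10 * fact(9)
= 15 * 14 * 13 * 12 * 11 * 10 * 9 * fact(8)
= 15 * 14 * 13 * 12 * 11 * 10 * 9 * 8 * fact(7)
= 15 * 14 * 13 * 12 * 11 * 10 * 9 * 8 * 7 * fact(6)
= 15 * 14 * 13 * 12 * 11 * 10 * 9 * 8 * 7 * 6 * fact(5)
= 15 * 14 * 13 * 12 * 11 * 10 * 9 * 8 * 7 * 6 * 5 * fact(4)
= 15 * 14 * 13 * 12 * 11 * 10 * 9 * 8 * 7 * 6 * 5 * 4 * fact(3)
= 15 * 14 * 13 * 12 * 11 * 10 * 9 * 8 * 7 * 6 * 5 * 4 * 3 * fact(2)
= 15 * 14 * 13 * 12 * 11 * 10 * 9 * 8 * 7 * 6 * 5 * 4 * 3 * 2 * fact(1)
= 15 * 14 * 13 * 12 * 11 * 10 * 9 * 8 * 7 * 6 * 5 * 4 * 3 * 2 * 1
= 1307674368000

1307674368000


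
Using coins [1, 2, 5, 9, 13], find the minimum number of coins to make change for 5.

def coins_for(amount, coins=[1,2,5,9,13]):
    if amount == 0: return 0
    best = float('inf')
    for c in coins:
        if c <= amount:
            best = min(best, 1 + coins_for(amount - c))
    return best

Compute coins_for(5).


Building up with DP:
coins_for(0) = 0
coins_for(1) = min(1+coins_for(0)=1+0=1) = 1
coins_for(2) = min(1+coins_for(1)=1+1=2, 1+coins_for(0)=1+0=1) = 1
coins_for(3) = min(1+coins_for(2)=1+1=2, 1+coins_for(1)=1+1=2) = 2
coins_for(4) = min(1+coins_for(3)=1+2=3, 1+coins_for(2)=1+1=2) = 2
coins_for(5) = min(1+coins_for(4)=1+2=3, 1+coins_for(3)=1+2=3, 1+coins_for(0)=1+0=1) = 1

1


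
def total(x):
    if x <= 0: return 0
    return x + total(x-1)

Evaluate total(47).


total(47)
= 47 + 46 + 45 + 44 + 43 + 42 + 41 + 40 + 39 + 38 + 37 + 36 + 35 + 34 + 33 + 32 + 31 + 30 + 29 + 28 + 27 + 26 + 25 + 24 + 23 + 22 + 21 + 20 + 19 + 18 + 17 + 16 + 15 + 14 + 13 + 12 + 11 + 10 + 9 + 8 + 7 + 6 + 5 + 4 + 3 + 2 + 1 + total(0)
= 47 + 46 + 45 + 44 + 43 + 42 + 41 + 40 + 39 + 38 + 37 + 36 + 35 + 34 + 33 + 32 + 31 + 30 + 29 + 28 + 27 + 26 + 25 + 24 + 23 + 22 + 21 + 20 + 19 + 18 + 17 + 16 + 15 + 14 + 13 + 12 + 11 + 10 + 9 + 8 + 7 + 6 + 5 + 4 + 3 + 2 + 1 + 0
= 1128

1128


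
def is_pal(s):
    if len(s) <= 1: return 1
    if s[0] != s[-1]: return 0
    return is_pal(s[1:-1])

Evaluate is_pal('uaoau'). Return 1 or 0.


is_pal('uaoau'): s[0]='u' == s[-1]='u' -> check is_pal('aoa')
is_pal('aoa'): s[0]='a' == s[-1]='a' -> check is_pal('o')
is_pal('o'): len <= 1 -> return 1  (base case)
Result: 1 (palindrome)

1


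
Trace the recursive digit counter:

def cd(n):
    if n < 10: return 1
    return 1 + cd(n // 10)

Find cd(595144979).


cd(595144979) = 1 + cd(59514497)
cd(59514497) = 1 + cd(5951449)
cd(5951449) = 1 + cd(595144)
cd(595144) = 1 + cd(59514)
cd(59514) = 1 + cd(5951)
cd(5951) = 1 + cd(595)
cd(595) = 1 + cd(59)
cd(59) = 1 + cd(5)
cd(5) = 1  (base case: 5 < 10)
Unwinding: 1 + 1 + 1 + 1 + 1 + 1 + 1 + 1 + 1 = 9

9


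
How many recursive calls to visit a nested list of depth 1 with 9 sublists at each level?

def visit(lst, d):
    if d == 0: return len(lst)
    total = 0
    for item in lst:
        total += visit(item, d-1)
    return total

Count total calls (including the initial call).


At depth 0 (root): 1 call
At depth 1: each of 1 parents calls visit on 9 children = 9 calls
Total: 1 + 9 = 10

10


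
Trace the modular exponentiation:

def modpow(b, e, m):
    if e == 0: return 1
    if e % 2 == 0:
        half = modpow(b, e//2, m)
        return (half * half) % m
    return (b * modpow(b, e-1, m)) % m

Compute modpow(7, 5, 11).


modpow(7, 5, 11): e is odd, compute modpow(7, 4, 11)
  modpow(7, 4, 11): e is even, compute modpow(7, 2, 11)
    modpow(7, 2, 11): e is even, compute modpow(7, 1, 11)
      modpow(7, 1, 11): e is odd, compute modpow(7, 0, 11)
        modpow(7, 0, 11) = 1
      (7 * 1) % 11 = 7
    half=7, (7*7) % 11 = 5
  half=5, (5*5) % 11 = 3
(7 * 3) % 11 = 10

10


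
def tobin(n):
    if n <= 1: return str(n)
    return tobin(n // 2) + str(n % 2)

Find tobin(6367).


tobin(6367) = tobin(3183) + '1'
tobin(3183) = tobin(1591) + '1'
tobin(1591) = tobin(795) + '1'
tobin(795) = tobin(397) + '1'
tobin(397) = tobin(198) + '1'
tobin(198) = tobin(99) + '0'
tobin(99) = tobin(49) + '1'
tobin(49) = tobin(24) + '1'
tobin(24) = tobin(12) + '0'
tobin(12) = tobin(6) + '0'
tobin(6) = tobin(3) + '0'
tobin(3) = tobin(1) + '1'
tobin(1) = '1'  (base case)
Concatenating: '1' + '1' + '0' + '0' + '0' + '1' + '1' + '0' + '1' + '1' + '1' + '1' + '1' = '1100011011111'

1100011011111


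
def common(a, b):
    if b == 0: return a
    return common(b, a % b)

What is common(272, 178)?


common(272, 178) = common(178, 94)
common(178, 94) = common(94, 84)
common(94, 84) = common(84, 10)
common(84, 10) = common(10, 4)
common(10, 4) = common(4, 2)
common(4, 2) = common(2, 0)
common(2, 0) = 2  (base case)

2


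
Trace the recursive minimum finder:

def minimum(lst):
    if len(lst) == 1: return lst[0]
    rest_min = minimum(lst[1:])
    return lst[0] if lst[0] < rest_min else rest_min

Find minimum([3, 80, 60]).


minimum([3, 80, 60]): compare 3 with minimum([80, 60])
minimum([80, 60]): compare 80 with minimum([60])
minimum([60]) = 60  (base case)
Compare 80 with 60 -> 60
Compare 3 with 60 -> 3

3


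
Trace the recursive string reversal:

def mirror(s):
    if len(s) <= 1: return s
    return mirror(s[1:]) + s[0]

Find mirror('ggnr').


mirror('ggnr') = mirror('gnr') + 'g'
mirror('gnr') = mirror('nr') + 'g'
mirror('nr') = mirror('r') + 'n'
mirror('r') = 'r'  (base case)
Concatenating: 'r' + 'n' + 'g' + 'g' = 'rngg'

rngg


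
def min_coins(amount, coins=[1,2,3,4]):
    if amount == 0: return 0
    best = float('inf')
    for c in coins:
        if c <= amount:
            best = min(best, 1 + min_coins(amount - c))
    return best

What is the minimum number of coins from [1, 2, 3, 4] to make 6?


Building up with DP:
min_coins(0) = 0
min_coins(1) = min(1+min_coins(0)=1+0=1) = 1
min_coins(2) = min(1+min_coins(1)=1+1=2, 1+min_coins(0)=1+0=1) = 1
min_coins(3) = min(1+min_coins(2)=1+1=2, 1+min_coins(1)=1+1=2, 1+min_coins(0)=1+0=1) = 1
min_coins(4) = min(1+min_coins(3)=1+1=2, 1+min_coins(2)=1+1=2, 1+min_coins(1)=1+1=2, 1+min_coins(0)=1+0=1) = 1
min_coins(5) = min(1+min_coins(4)=1+1=2, 1+min_coins(3)=1+1=2, 1+min_coins(2)=1+1=2, 1+min_coins(1)=1+1=2) = 2
min_coins(6) = min(1+min_coins(5)=1+2=3, 1+min_coins(4)=1+1=2, 1+min_coins(3)=1+1=2, 1+min_coins(2)=1+1=2) = 2

2


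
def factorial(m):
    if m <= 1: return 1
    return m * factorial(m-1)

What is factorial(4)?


factorial(4)
= 4 * factorial(3)
= 4 * 3 * factorial(2)
= 4 * 3 * 2 * factorial(1)
= 4 * 3 * 2 * 1
= 24

24


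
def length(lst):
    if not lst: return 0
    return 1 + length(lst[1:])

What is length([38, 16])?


length([38, 16]) = 1 + length([16])
length([16]) = 1 + length([])
length([]) = 0  (base case)
Unwinding: 1 + 1 + 0 = 2

2


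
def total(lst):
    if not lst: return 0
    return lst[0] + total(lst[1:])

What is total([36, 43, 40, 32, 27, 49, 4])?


total([36, 43, 40, 32, 27, 49, 4]) = 36 + total([43, 40, 32, 27, 49, 4])
total([43, 40, 32, 27, 49, 4]) = 43 + total([40, 32, 27, 49, 4])
total([40, 32, 27, 49, 4]) = 40 + total([32, 27, 49, 4])
total([32, 27, 49, 4]) = 32 + total([27, 49, 4])
total([27, 49, 4]) = 27 + total([49, 4])
total([49, 4]) = 49 + total([4])
total([4]) = 4 + total([])
total([]) = 0  (base case)
Total: 36 + 43 + 40 + 32 + 27 + 49 + 4 + 0 = 231

231


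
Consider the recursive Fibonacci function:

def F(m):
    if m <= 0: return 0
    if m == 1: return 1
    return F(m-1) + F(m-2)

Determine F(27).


Computing F(27) bottom-up:
F(0) = 0
F(1) = 1
F(2) = F(1) + F(0) = 1 + 0 = 1
F(3) = F(2) + F(1) = 1 + 1 = 2
F(4) = F(3) + F(2) = 2 + 1 = 3
F(5) = F(4) + F(3) = 3 + 2 = 5
F(6) = F(5) + F(4) = 5 + 3 = 8
F(7) = F(6) + F(5) = 8 + 5 = 13
F(8) = F(7) + F(6) = 13 + 8 = 21
F(9) = F(8) + F(7) = 21 + 13 = 34
F(10) = F(9) + F(8) = 34 + 21 = 55
F(11) = F(10) + F(9) = 55 + 34 = 89
F(12) = F(11) + F(10) = 89 + 55 = 144
F(13) = F(12) + F(11) = 144 + 89 = 233
F(14) = F(13) + F(12) = 233 + 144 = 377
F(15) = F(14) + F(13) = 377 + 233 = 610
F(16) = F(15) + F(14) = 610 + 377 = 987
F(17) = F(16) + F(15) = 987 + 610 = 1597
F(18) = F(17) + F(16) = 1597 + 987 = 2584
F(19) = F(18) + F(17) = 2584 + 1597 = 4181
F(20) = F(19) + F(18) = 4181 + 2584 = 6765
F(21) = F(20) + F(19) = 6765 + 4181 = 10946
F(22) = F(21) + F(20) = 10946 + 6765 = 17711
F(23) = F(22) + F(21) = 17711 + 10946 = 28657
F(24) = F(23) + F(22) = 28657 + 17711 = 46368
F(25) = F(24) + F(23) = 46368 + 28657 = 75025
F(26) = F(25) + F(24) = 75025 + 46368 = 121393
F(27) = F(26) + F(25) = 121393 + 75025 = 196418

196418


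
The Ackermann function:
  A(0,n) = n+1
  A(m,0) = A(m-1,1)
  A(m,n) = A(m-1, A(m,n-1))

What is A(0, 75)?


A(0, 75) = 76
Result: A(0, 75) = 76

76


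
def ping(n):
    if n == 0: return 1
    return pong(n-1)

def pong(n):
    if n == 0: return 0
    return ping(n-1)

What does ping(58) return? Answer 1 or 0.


ping(58) = pong(57)
pong(57) = ping(56)
ping(56) = pong(55)
pong(55) = ping(54)
ping(54) = pong(53)
pong(53) = ping(52)
ping(52) = pong(51)
pong(51) = ping(50)
ping(50) = pong(49)
pong(49) = ping(48)
ping(48) = pong(47)
pong(47) = ping(46)
ping(46) = pong(45)
pong(45) = ping(44)
ping(44) = pong(43)
pong(43) = ping(42)
ping(42) = pong(41)
pong(41) = ping(40)
ping(40) = pong(39)
pong(39) = ping(38)
ping(38) = pong(37)
pong(37) = ping(36)
ping(36) = pong(35)
pong(35) = ping(34)
ping(34) = pong(33)
pong(33) = ping(32)
ping(32) = pong(31)
pong(31) = ping(30)
ping(30) = pong(29)
pong(29) = ping(28)
ping(28) = pong(27)
pong(27) = ping(26)
ping(26) = pong(25)
pong(25) = ping(24)
ping(24) = pong(23)
pong(23) = ping(22)
ping(22) = pong(21)
pong(21) = ping(20)
ping(20) = pong(19)
pong(19) = ping(18)
ping(18) = pong(17)
pong(17) = ping(16)
ping(16) = pong(15)
pong(15) = ping(14)
ping(14) = pong(13)
pong(13) = ping(12)
ping(12) = pong(11)
pong(11) = ping(10)
ping(10) = pong(9)
pong(9) = ping(8)
ping(8) = pong(7)
pong(7) = ping(6)
ping(6) = pong(5)
pong(5) = ping(4)
ping(4) = pong(3)
pong(3) = ping(2)
ping(2) = pong(1)
pong(1) = ping(0)
ping(0) = 1  (base case)
Result: 1

1


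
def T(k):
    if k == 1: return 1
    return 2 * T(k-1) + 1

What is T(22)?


T(22) = 2 * T(21) + 1
T(21) = 2 * T(20) + 1
T(20) = 2 * T(19) + 1
T(19) = 2 * T(18) + 1
T(18) = 2 * T(17) + 1
T(17) = 2 * T(16) + 1
T(16) = 2 * T(15) + 1
T(15) = 2 * T(14) + 1
T(14) = 2 * T(13) + 1
T(13) = 2 * T(12) + 1
T(12) = 2 * T(11) + 1
T(11) = 2 * T(10) + 1
T(10) = 2 * T(9) + 1
T(9) = 2 * T(8) + 1
T(8) = 2 * T(7) + 1
T(7) = 2 * T(6) + 1
T(6) = 2 * T(5) + 1
T(5) = 2 * T(4) + 1
T(4) = 2 * T(3) + 1
T(3) = 2 * T(2) + 1
T(2) = 2 * T(1) + 1
T(1) = 1  (base case)
T(2) = 2 * 1 + 1 = 3
T(3) = 2 * 3 + 1 = 7
T(4) = 2 * 7 + 1 = 15
T(5) = 2 * 15 + 1 = 31
T(6) = 2 * 31 + 1 = 63
T(7) = 2 * 63 + 1 = 127
T(8) = 2 * 127 + 1 = 255
T(9) = 2 * 255 + 1 = 511
T(10) = 2 * 511 + 1 = 1023
T(11) = 2 * 1023 + 1 = 2047
T(12) = 2 * 2047 + 1 = 4095
T(13) = 2 * 4095 + 1 = 8191
T(14) = 2 * 8191 + 1 = 16383
T(15) = 2 * 16383 + 1 = 32767
T(16) = 2 * 32767 + 1 = 65535
T(17) = 2 * 65535 + 1 = 131071
T(18) = 2 * 131071 + 1 = 262143
T(19) = 2 * 262143 + 1 = 524287
T(20) = 2 * 524287 + 1 = 1048575
T(21) = 2 * 1048575 + 1 = 2097151
T(22) = 2 * 2097151 + 1 = 4194303

4194303


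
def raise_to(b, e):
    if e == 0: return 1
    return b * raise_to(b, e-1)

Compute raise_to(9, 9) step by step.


raise_to(9, 9)
= 9 * raise_to(9, 8)
= 9 * 9 * raise_to(9, 7)
= 9 * 9 * 9 * raise_to(9, 6)
= 9 * 9 * 9 * 9 * raise_to(9, 5)
= 9 * 9 * 9 * 9 * 9 * raise_to(9, 4)
= 9 * 9 * 9 * 9 * 9 * 9 * raise_to(9, 3)
= 9 * 9 * 9 * 9 * 9 * 9 * 9 * raise_to(9, 2)
= 9 * 9 * 9 * 9 * 9 * 9 * 9 * 9 * raise_to(9, 1)
= 9 * 9 * 9 * 9 * 9 * 9 * 9 * 9 * 9 * raise_to(9, 0)
= 9 * 9 * 9 * 9 * 9 * 9 * 9 * 9 * 9 * 1
= 387420489

387420489


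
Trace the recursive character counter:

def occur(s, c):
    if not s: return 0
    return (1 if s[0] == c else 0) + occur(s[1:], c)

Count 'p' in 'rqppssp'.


s[0]='r' != 'p' -> 0
s[0]='q' != 'p' -> 0
s[0]='p' == 'p' -> 1
s[0]='p' == 'p' -> 1
s[0]='s' != 'p' -> 0
s[0]='s' != 'p' -> 0
s[0]='p' == 'p' -> 1
Sum: 0 + 0 + 1 + 1 + 0 + 0 + 1 = 3

3


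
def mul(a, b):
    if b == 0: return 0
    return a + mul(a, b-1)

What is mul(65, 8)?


mul(65, 8) = 65 + mul(65, 7)
mul(65, 7) = 65 + mul(65, 6)
mul(65, 6) = 65 + mul(65, 5)
mul(65, 5) = 65 + mul(65, 4)
mul(65, 4) = 65 + mul(65, 3)
mul(65, 3) = 65 + mul(65, 2)
mul(65, 2) = 65 + mul(65, 1)
mul(65, 1) = 65 + mul(65, 0)
mul(65, 0) = 0  (base case)
Total: 65 + 65 + 65 + 65 + 65 + 65 + 65 + 65 + 0 = 520

520


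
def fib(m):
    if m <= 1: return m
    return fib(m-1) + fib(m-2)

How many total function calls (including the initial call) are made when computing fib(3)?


Let C(n) = total calls for fib(n)
C(0) = 1, C(1) = 1
C(2) = 1 + C(1) + C(0) = 1 + 1 + 1 = 3
C(3) = 1 + C(2) + C(1) = 1 + 3 + 1 = 5

5


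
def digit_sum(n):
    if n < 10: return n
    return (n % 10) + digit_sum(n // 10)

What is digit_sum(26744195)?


digit_sum(26744195) = 5 + digit_sum(2674419)
digit_sum(2674419) = 9 + digit_sum(267441)
digit_sum(267441) = 1 + digit_sum(26744)
digit_sum(26744) = 4 + digit_sum(2674)
digit_sum(2674) = 4 + digit_sum(267)
digit_sum(267) = 7 + digit_sum(26)
digit_sum(26) = 6 + digit_sum(2)
digit_sum(2) = 2  (base case)
Total: 5 + 9 + 1 + 4 + 4 + 7 + 6 + 2 = 38

38


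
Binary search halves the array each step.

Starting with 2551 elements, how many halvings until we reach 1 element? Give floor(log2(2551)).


2551 / 2 = 1275
1275 / 2 = 637
637 / 2 = 318
318 / 2 = 159
159 / 2 = 79
79 / 2 = 39
39 / 2 = 19
19 / 2 = 9
9 / 2 = 4
4 / 2 = 2
2 / 2 = 1
Reached 1 after 11 halvings

11


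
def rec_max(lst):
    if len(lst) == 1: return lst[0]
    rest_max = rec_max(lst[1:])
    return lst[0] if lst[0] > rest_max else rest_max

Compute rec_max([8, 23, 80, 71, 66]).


rec_max([8, 23, 80, 71, 66]): compare 8 with rec_max([23, 80, 71, 66])
rec_max([23, 80, 71, 66]): compare 23 with rec_max([80, 71, 66])
rec_max([80, 71, 66]): compare 80 with rec_max([71, 66])
rec_max([71, 66]): compare 71 with rec_max([66])
rec_max([66]) = 66  (base case)
Compare 71 with 66 -> 71
Compare 80 with 71 -> 80
Compare 23 with 80 -> 80
Compare 8 with 80 -> 80

80


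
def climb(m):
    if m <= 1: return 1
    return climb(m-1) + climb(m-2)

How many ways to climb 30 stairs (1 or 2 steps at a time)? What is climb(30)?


Building up from base cases:
climb(0) = 1
climb(1) = 1
climb(2) = climb(1) + climb(0) = 1 + 1 = 2
climb(3) = climb(2) + climb(1) = 2 + 1 = 3
climb(4) = climb(3) + climb(2) = 3 + 2 = 5
climb(5) = climb(4) + climb(3) = 5 + 3 = 8
climb(6) = climb(5) + climb(4) = 8 + 5 = 13
climb(7) = climb(6) + climb(5) = 13 + 8 = 21
climb(8) = climb(7) + climb(6) = 21 + 13 = 34
climb(9) = climb(8) + climb(7) = 34 + 21 = 55
climb(10) = climb(9) + climb(8) = 55 + 34 = 89
climb(11) = climb(10) + climb(9) = 89 + 55 = 144
climb(12) = climb(11) + climb(10) = 144 + 89 = 233
climb(13) = climb(12) + climb(11) = 233 + 144 = 377
climb(14) = climb(13) + climb(12) = 377 + 233 = 610
climb(15) = climb(14) + climb(13) = 610 + 377 = 987
climb(16) = climb(15) + climb(14) = 987 + 610 = 1597
climb(17) = climb(16) + climb(15) = 1597 + 987 = 2584
climb(18) = climb(17) + climb(16) = 2584 + 1597 = 4181
climb(19) = climb(18) + climb(17) = 4181 + 2584 = 6765
climb(20) = climb(19) + climb(18) = 6765 + 4181 = 10946
climb(21) = climb(20) + climb(19) = 10946 + 6765 = 17711
climb(22) = climb(21) + climb(20) = 17711 + 10946 = 28657
climb(23) = climb(22) + climb(21) = 28657 + 17711 = 46368
climb(24) = climb(23) + climb(22) = 46368 + 28657 = 75025
climb(25) = climb(24) + climb(23) = 75025 + 46368 = 121393
climb(26) = climb(25) + climb(24) = 121393 + 75025 = 196418
climb(27) = climb(26) + climb(25) = 196418 + 121393 = 317811
climb(28) = climb(27) + climb(26) = 317811 + 196418 = 514229
climb(29) = climb(28) + climb(27) = 514229 + 317811 = 832040
climb(30) = climb(29) + climb(28) = 832040 + 514229 = 1346269

1346269


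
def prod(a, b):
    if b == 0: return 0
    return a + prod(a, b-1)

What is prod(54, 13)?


prod(54, 13) = 54 + prod(54, 12)
prod(54, 12) = 54 + prod(54, 11)
prod(54, 11) = 54 + prod(54, 10)
prod(54, 10) = 54 + prod(54, 9)
prod(54, 9) = 54 + prod(54, 8)
prod(54, 8) = 54 + prod(54, 7)
prod(54, 7) = 54 + prod(54, 6)
prod(54, 6) = 54 + prod(54, 5)
prod(54, 5) = 54 + prod(54, 4)
prod(54, 4) = 54 + prod(54, 3)
prod(54, 3) = 54 + prod(54, 2)
prod(54, 2) = 54 + prod(54, 1)
prod(54, 1) = 54 + prod(54, 0)
prod(54, 0) = 0  (base case)
Total: 54 + 54 + 54 + 54 + 54 + 54 + 54 + 54 + 54 + 54 + 54 + 54 + 54 + 0 = 702

702


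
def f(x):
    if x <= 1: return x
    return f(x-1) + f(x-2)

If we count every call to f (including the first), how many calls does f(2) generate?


Let C(n) = total calls for f(n)
C(0) = 1, C(1) = 1
C(2) = 1 + C(1) + C(0) = 1 + 1 + 1 = 3

3


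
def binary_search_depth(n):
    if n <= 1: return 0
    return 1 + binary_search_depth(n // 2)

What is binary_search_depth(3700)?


3700 / 2 = 1850
1850 / 2 = 925
925 / 2 = 462
462 / 2 = 231
231 / 2 = 115
115 / 2 = 57
57 / 2 = 28
28 / 2 = 14
14 / 2 = 7
7 / 2 = 3
3 / 2 = 1
Reached 1 after 11 halvings

11


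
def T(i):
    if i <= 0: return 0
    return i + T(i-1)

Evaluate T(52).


T(52)
= 52 + 51 + 50 + 49 + 48 + 47 + 46 + 45 + 44 + 43 + 42 + 41 + 40 + 39 + 38 + 37 + 36 + 35 + 34 + 33 + 32 + 31 + 30 + 29 + 28 + 27 + 26 + 25 + 24 + 23 + 22 + 21 + 20 + 19 + 18 + 17 + 16 + 15 + 14 + 13 + 12 + 11 + 10 + 9 + 8 + 7 + 6 + 5 + 4 + 3 + 2 + 1 + T(0)
= 52 + 51 + 50 + 49 + 48 + 47 + 46 + 45 + 44 + 43 + 42 + 41 + 40 + 39 + 38 + 37 + 36 + 35 + 34 + 33 + 32 + 31 + 30 + 29 + 28 + 27 + 26 + 25 + 24 + 23 + 22 + 21 + 20 + 19 + 18 + 17 + 16 + 15 + 14 + 13 + 12 + 11 + 10 + 9 + 8 + 7 + 6 + 5 + 4 + 3 + 2 + 1 + 0
= 1378

1378
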